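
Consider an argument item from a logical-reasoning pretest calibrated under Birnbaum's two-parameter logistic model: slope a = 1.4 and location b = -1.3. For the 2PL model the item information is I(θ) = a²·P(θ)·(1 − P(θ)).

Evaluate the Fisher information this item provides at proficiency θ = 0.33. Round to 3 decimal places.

0.165

P = 1/(1+e^{-2.2820}) = 0.9074
P(1−P) = 0.9074 × 0.0926 = 0.0840
I = a² × P(1−P) = 1.4² × 0.0840 = 0.16473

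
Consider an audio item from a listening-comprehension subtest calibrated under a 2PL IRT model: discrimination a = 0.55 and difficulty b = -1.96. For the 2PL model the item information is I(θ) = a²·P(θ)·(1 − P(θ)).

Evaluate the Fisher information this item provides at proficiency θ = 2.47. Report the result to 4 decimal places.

0.0224

P = 1/(1+e^{-2.4365}) = 0.9196
P(1−P) = 0.9196 × 0.0804 = 0.0740
I = a² × P(1−P) = 0.55² × 0.0740 = 0.02237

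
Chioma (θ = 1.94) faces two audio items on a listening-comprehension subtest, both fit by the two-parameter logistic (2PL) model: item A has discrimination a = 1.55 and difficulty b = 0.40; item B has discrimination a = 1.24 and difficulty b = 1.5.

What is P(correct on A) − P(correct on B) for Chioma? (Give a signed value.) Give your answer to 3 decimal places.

P(θ) = 1 / (1 + exp(−a(θ − b)))
P_A = 0.9158
P_B = 0.6331
P_A − P_B = 0.2827

0.283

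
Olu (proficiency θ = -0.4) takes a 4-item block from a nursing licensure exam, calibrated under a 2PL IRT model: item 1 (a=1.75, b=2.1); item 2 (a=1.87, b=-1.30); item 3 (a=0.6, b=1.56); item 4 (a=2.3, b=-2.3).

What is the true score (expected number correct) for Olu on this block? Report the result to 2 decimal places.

P(θ) = 1 / (1 + exp(−a(θ − b)))
P_1 = 1/(1+e^{4.3750}) = 0.0124
P_2 = 1/(1+e^{-1.6830}) = 0.8433
P_3 = 1/(1+e^{1.1760}) = 0.2358
P_4 = 1/(1+e^{-4.3700}) = 0.9875
E[score] = 0.0124 + 0.8433 + 0.2358 + 0.9875 = 2.0790

2.08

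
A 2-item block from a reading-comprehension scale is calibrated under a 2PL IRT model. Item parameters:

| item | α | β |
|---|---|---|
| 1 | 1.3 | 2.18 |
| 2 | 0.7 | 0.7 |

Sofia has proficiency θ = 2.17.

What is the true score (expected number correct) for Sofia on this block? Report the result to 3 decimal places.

P(θ) = 1 / (1 + exp(−α(θ − β)))
P_1 = 1/(1+e^{0.0130}) = 0.4968
P_2 = 1/(1+e^{-1.0290}) = 0.7367
E[score] = 0.4968 + 0.7367 = 1.2335

1.233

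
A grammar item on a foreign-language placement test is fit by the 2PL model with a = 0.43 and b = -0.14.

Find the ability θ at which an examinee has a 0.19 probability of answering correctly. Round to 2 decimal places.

P(θ) = 1 / (1 + exp(−a(θ − b)))
logit = ln(0.1900/0.8100) = -1.4500
θ = b + logit/(a) = -0.14 + (-1.4500)/0.4300 = -3.5121

-3.51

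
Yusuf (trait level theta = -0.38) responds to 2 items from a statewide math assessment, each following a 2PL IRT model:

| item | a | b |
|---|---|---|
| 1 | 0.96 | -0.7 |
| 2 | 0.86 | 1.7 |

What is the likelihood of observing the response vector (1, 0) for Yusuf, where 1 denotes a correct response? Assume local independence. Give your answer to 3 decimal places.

P(theta) = 1 / (1 + exp(−a(theta − b)))
P_1 = 1/(1+e^{-0.3072}) = 0.5762
P_2 = 1/(1+e^{1.7888}) = 0.1432
L = P_1 × (1−P_2) = 0.5762 × 0.8568 = 0.49368

0.494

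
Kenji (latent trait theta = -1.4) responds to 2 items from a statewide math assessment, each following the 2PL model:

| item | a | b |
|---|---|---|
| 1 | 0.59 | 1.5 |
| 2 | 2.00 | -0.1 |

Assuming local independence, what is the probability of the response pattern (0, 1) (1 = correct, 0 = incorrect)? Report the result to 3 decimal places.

0.059

P(theta) = 1 / (1 + exp(−a(theta − b)))
P_1 = 1/(1+e^{1.7110}) = 0.1530
P_2 = 1/(1+e^{2.6000}) = 0.0691
L = (1−P_1) × P_2 = 0.8470 × 0.0691 = 0.05856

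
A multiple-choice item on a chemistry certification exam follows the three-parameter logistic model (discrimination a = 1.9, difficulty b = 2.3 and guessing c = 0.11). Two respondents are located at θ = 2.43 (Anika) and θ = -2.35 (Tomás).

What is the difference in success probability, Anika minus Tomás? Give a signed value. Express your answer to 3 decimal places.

0.500

P(θ) = c + (1 − c) · 1 / (1 + exp(−a(θ − b)))
P(Anika) = 0.6097  [exponent 0.2470]
P(Tomás) = 0.1101  [exponent -8.8350]
Difference = 0.6097 − 0.1101 = 0.4996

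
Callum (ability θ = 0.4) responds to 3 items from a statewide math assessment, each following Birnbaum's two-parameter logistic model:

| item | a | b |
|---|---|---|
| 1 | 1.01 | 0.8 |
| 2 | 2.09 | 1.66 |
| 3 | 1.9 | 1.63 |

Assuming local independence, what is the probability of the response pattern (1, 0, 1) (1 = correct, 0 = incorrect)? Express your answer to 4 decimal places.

0.0329

P(θ) = 1 / (1 + exp(−a(θ − b)))
P_1 = 1/(1+e^{0.4040}) = 0.4004
P_2 = 1/(1+e^{2.6334}) = 0.0670
P_3 = 1/(1+e^{2.3370}) = 0.0881
L = P_1 × (1−P_2) × P_3 = 0.4004 × 0.9330 × 0.0881 = 0.03291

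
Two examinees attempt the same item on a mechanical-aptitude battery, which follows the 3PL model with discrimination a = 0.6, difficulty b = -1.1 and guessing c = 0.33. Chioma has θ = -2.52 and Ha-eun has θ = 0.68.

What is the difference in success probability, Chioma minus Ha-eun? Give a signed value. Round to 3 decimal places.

P(θ) = c + (1 − c) · 1 / (1 + exp(−a(θ − b)))
P(Chioma) = 0.5303  [exponent -0.8520]
P(Ha-eun) = 0.8286  [exponent 1.0680]
Difference = 0.5303 − 0.8286 = -0.2983

-0.298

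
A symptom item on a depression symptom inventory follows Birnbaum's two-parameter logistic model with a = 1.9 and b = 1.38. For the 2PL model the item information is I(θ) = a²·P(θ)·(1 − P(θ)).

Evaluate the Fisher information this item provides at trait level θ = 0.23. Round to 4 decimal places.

P = 1/(1+e^{2.1850}) = 0.1011
P(1−P) = 0.1011 × 0.8989 = 0.0909
I = a² × P(1−P) = 1.9² × 0.0909 = 0.32809

0.3281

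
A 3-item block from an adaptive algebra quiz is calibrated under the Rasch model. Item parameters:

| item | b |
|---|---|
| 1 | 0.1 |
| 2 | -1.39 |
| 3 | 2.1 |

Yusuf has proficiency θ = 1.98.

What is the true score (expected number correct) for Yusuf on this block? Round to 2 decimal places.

2.30

P(θ) = 1 / (1 + exp(−(θ − b)))
P_1 = 1/(1+e^{-1.8800}) = 0.8676
P_2 = 1/(1+e^{-3.3700}) = 0.9668
P_3 = 1/(1+e^{0.1200}) = 0.4700
E[score] = 0.8676 + 0.9668 + 0.4700 = 2.3044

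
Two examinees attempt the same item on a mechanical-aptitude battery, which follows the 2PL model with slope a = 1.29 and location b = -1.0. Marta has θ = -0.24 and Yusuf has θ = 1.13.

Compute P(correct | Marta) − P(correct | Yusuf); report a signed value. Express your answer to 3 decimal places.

P(θ) = 1 / (1 + exp(−a(θ − b)))
P(Marta) = 0.7272  [exponent 0.9804]
P(Yusuf) = 0.9398  [exponent 2.7477]
Difference = 0.7272 − 0.9398 = -0.2126

-0.213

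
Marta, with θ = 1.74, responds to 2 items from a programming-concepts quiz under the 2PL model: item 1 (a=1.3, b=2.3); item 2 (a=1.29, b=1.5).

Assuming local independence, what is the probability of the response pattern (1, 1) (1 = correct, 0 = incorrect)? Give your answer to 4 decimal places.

0.1878

P(θ) = 1 / (1 + exp(−a(θ − b)))
P_1 = 1/(1+e^{0.7280}) = 0.3256
P_2 = 1/(1+e^{-0.3096}) = 0.5768
L = P_1 × P_2 = 0.3256 × 0.5768 = 0.18782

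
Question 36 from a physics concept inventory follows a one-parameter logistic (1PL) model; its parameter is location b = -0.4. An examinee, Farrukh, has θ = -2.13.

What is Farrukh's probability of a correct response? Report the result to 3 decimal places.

P(θ) = 1 / (1 + exp(−(θ − b)))
Exponent: (-2.13 − (-0.4)) = -1.7300
1/(1 + e^{1.7300}) = 0.1506
P = 0.1506

0.151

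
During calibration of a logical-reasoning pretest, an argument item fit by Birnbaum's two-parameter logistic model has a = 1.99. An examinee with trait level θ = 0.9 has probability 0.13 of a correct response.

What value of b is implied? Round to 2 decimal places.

P(θ) = 1 / (1 + exp(−a(θ − b)))
logit(0.13) = ln(0.13/0.87) = -1.9010
b = θ − logit/(a) = 0.9 − (-1.9010)/1.9900 = 1.8553

1.86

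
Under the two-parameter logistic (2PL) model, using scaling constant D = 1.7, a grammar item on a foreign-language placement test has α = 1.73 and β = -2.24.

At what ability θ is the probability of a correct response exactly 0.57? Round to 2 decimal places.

P(θ) = 1 / (1 + exp(−D·α(θ − β)))
logit = ln(0.5700/0.4300) = 0.2819
θ = β + logit/(1.7·α) = -2.24 + 0.2819/2.9410 = -2.1442

-2.14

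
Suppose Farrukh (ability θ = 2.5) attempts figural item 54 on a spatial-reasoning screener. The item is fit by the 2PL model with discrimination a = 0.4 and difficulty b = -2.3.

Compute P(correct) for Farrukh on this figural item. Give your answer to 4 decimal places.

P(θ) = 1 / (1 + exp(−a(θ − b)))
Exponent: 0.4 × (2.5 − (-2.3)) = 1.9200
1/(1 + e^{-1.9200}) = 0.8721

0.8721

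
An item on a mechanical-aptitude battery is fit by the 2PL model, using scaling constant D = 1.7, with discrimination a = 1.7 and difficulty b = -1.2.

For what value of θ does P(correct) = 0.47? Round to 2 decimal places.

P(θ) = 1 / (1 + exp(−D·a(θ − b)))
logit = ln(0.4700/0.5300) = -0.1201
θ = b + logit/(1.7·a) = -1.2 + (-0.1201)/2.8900 = -1.2416

-1.24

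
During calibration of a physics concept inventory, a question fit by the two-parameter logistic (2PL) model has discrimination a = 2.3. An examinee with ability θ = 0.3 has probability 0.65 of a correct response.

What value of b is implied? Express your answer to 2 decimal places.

P(θ) = 1 / (1 + exp(−a(θ − b)))
logit(0.65) = ln(0.65/0.35) = 0.6190
b = θ − logit/(a) = 0.3 − 0.6190/2.3000 = 0.0309

0.03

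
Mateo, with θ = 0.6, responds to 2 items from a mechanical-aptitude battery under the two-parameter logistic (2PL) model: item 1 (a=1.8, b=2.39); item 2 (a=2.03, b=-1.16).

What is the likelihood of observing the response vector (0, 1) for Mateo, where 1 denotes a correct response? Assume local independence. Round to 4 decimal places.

0.9354

P(θ) = 1 / (1 + exp(−a(θ − b)))
P_1 = 1/(1+e^{3.2220}) = 0.0383
P_2 = 1/(1+e^{-3.5728}) = 0.9727
L = (1−P_1) × P_2 = 0.9617 × 0.9727 = 0.93539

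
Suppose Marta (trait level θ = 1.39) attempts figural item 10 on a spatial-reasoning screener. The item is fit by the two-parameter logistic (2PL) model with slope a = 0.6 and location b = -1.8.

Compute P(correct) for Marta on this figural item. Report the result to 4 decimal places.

0.8715

P(θ) = 1 / (1 + exp(−a(θ − b)))
Exponent: 0.6 × (1.39 − (-1.8)) = 1.9140
1/(1 + e^{-1.9140}) = 0.8715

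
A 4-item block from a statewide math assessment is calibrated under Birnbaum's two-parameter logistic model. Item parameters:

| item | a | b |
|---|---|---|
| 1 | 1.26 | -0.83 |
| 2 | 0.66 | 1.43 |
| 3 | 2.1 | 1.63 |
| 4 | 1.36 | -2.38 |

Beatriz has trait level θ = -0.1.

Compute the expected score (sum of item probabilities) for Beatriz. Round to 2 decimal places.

1.96

P(θ) = 1 / (1 + exp(−a(θ − b)))
P_1 = 1/(1+e^{-0.9198}) = 0.7150
P_2 = 1/(1+e^{1.0098}) = 0.2670
P_3 = 1/(1+e^{3.6330}) = 0.0258
P_4 = 1/(1+e^{-3.1008}) = 0.9569
E[score] = 0.7150 + 0.2670 + 0.0258 + 0.9569 = 1.9647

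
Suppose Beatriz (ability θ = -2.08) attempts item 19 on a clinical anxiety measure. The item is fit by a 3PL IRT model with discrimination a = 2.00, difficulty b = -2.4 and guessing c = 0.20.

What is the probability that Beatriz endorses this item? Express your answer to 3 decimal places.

0.724

P(θ) = c + (1 − c) · 1 / (1 + exp(−a(θ − b)))
Exponent: 2.00 × (-2.08 − (-2.4)) = 0.6400
1/(1 + e^{-0.6400}) = 0.6548
P = 0.20 + 0.80 × 0.6548 = 0.7238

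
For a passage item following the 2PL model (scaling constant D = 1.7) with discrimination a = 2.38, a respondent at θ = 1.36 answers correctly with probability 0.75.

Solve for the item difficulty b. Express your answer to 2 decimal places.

1.09

P(θ) = 1 / (1 + exp(−D·a(θ − b)))
logit(0.75) = ln(0.75/0.25) = 1.0986
b = θ − logit/(1.7·a) = 1.36 − 1.0986/4.0460 = 1.0885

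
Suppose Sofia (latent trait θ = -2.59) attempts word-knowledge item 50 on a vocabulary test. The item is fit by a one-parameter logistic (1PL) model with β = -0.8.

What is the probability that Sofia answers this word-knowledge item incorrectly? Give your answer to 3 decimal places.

P(θ) = 1 / (1 + exp(−(θ − β)))
Exponent: (-2.59 − (-0.8)) = -1.7900
1/(1 + e^{1.7900}) = 0.1431
P = 0.1431
P(incorrect) = 1 − 0.1431 = 0.8569

0.857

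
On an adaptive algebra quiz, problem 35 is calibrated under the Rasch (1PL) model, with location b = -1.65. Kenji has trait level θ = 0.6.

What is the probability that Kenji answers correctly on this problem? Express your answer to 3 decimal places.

P(θ) = 1 / (1 + exp(−(θ − b)))
Exponent: (0.6 − (-1.65)) = 2.2500
1/(1 + e^{-2.2500}) = 0.9047
P = 0.9047

0.905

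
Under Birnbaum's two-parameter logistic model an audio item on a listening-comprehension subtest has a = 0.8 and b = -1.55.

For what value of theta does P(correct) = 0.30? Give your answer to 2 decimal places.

P(theta) = 1 / (1 + exp(−a(theta − b)))
logit = ln(0.3000/0.7000) = -0.8473
theta = b + logit/(a) = -1.55 + (-0.8473)/0.8000 = -2.6091

-2.61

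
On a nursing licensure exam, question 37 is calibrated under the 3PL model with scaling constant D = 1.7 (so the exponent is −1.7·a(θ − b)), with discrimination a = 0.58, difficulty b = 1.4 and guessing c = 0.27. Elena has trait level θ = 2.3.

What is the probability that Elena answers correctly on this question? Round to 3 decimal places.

0.787

P(θ) = c + (1 − c) · 1 / (1 + exp(−D·a(θ − b)))
Exponent: 1.7 × 0.58 × (2.3 − 1.4) = 0.8874
1/(1 + e^{-0.8874}) = 0.7084
P = 0.27 + 0.73 × 0.7084 = 0.7871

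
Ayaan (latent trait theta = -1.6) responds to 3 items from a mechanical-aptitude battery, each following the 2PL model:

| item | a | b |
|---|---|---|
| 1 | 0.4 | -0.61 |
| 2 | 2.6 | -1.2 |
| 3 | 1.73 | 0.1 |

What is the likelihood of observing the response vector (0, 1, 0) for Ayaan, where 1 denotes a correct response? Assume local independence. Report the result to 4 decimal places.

0.1483

P(theta) = 1 / (1 + exp(−a(theta − b)))
P_1 = 1/(1+e^{0.3960}) = 0.4023
P_2 = 1/(1+e^{1.0400}) = 0.2611
P_3 = 1/(1+e^{2.9410}) = 0.0502
L = (1−P_1) × P_2 × (1−P_3) = 0.5977 × 0.2611 × 0.9498 = 0.14827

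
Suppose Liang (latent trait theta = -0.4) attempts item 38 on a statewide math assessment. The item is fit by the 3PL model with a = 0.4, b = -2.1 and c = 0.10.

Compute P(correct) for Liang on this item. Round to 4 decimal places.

P(theta) = c + (1 − c) · 1 / (1 + exp(−a(theta − b)))
Exponent: 0.4 × (-0.4 − (-2.1)) = 0.6800
1/(1 + e^{-0.6800}) = 0.6637
P = 0.10 + 0.90 × 0.6637 = 0.6974

0.6974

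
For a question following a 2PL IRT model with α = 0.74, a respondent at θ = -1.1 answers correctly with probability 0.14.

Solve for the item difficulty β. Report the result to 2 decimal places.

P(θ) = 1 / (1 + exp(−α(θ − β)))
logit(0.14) = ln(0.14/0.86) = -1.8153
β = θ − logit/(α) = -1.1 − (-1.8153)/0.7400 = 1.3531

1.35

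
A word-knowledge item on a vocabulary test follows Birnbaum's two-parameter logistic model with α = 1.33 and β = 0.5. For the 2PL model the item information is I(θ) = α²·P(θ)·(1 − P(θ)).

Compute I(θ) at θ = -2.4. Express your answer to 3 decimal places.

P = 1/(1+e^{3.8570}) = 0.0207
P(1−P) = 0.0207 × 0.9793 = 0.0203
I = α² × P(1−P) = 1.33² × 0.0203 = 0.03585

0.036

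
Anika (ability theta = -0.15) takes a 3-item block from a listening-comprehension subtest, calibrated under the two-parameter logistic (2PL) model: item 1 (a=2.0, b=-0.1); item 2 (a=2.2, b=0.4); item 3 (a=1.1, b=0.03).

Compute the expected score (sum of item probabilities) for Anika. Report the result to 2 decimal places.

1.16

P(theta) = 1 / (1 + exp(−a(theta − b)))
P_1 = 1/(1+e^{0.1000}) = 0.4750
P_2 = 1/(1+e^{1.2100}) = 0.2297
P_3 = 1/(1+e^{0.1980}) = 0.4507
E[score] = 0.4750 + 0.2297 + 0.4507 = 1.1554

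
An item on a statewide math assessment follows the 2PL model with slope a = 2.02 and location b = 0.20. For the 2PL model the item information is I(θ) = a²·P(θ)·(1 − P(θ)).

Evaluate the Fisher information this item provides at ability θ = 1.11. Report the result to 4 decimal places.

P = 1/(1+e^{-1.8382}) = 0.8627
P(1−P) = 0.8627 × 0.1373 = 0.1184
I = a² × P(1−P) = 2.02² × 0.1184 = 0.48321

0.4832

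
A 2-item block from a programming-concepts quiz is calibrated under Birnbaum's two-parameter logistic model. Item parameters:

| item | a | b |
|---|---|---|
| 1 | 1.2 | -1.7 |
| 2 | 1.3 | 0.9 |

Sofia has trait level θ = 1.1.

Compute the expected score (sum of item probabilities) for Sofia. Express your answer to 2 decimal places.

1.53

P(θ) = 1 / (1 + exp(−a(θ − b)))
P_1 = 1/(1+e^{-3.3600}) = 0.9664
P_2 = 1/(1+e^{-0.2600}) = 0.5646
E[score] = 0.9664 + 0.5646 = 1.5311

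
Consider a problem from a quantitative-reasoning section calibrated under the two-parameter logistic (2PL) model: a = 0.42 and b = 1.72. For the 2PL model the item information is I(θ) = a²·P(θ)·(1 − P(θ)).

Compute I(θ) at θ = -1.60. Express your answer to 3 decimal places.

P = 1/(1+e^{1.3944}) = 0.1987
P(1−P) = 0.1987 × 0.8013 = 0.1592
I = a² × P(1−P) = 0.42² × 0.1592 = 0.02809

0.028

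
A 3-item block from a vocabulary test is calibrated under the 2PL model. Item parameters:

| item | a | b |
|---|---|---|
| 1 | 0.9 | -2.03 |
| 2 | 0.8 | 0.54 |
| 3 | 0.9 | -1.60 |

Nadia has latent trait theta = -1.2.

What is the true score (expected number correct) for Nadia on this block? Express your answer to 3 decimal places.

P(theta) = 1 / (1 + exp(−a(theta − b)))
P_1 = 1/(1+e^{-0.7470}) = 0.6785
P_2 = 1/(1+e^{1.3920}) = 0.1991
P_3 = 1/(1+e^{-0.3600}) = 0.5890
E[score] = 0.6785 + 0.1991 + 0.5890 = 1.4667

1.467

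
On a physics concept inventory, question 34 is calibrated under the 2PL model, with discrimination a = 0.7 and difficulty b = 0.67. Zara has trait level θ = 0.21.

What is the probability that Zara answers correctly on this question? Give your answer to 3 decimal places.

P(θ) = 1 / (1 + exp(−a(θ − b)))
Exponent: 0.7 × (0.21 − 0.67) = -0.3220
1/(1 + e^{0.3220}) = 0.4202

0.420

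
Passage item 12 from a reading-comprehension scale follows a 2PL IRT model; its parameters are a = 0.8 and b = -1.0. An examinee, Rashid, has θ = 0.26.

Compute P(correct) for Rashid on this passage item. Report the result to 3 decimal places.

P(θ) = 1 / (1 + exp(−a(θ − b)))
Exponent: 0.8 × (0.26 − (-1.0)) = 1.0080
1/(1 + e^{-1.0080}) = 0.7326

0.733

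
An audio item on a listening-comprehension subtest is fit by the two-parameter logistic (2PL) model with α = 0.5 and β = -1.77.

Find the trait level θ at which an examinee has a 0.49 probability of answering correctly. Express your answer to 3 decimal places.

-1.850

P(θ) = 1 / (1 + exp(−α(θ − β)))
logit = ln(0.4900/0.5100) = -0.0400
θ = β + logit/(α) = -1.77 + (-0.0400)/0.5000 = -1.8500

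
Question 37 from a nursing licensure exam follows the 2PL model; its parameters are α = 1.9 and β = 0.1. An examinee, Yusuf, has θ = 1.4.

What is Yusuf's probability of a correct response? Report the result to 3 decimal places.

P(θ) = 1 / (1 + exp(−α(θ − β)))
Exponent: 1.9 × (1.4 − 0.1) = 2.4700
1/(1 + e^{-2.4700}) = 0.9220

0.922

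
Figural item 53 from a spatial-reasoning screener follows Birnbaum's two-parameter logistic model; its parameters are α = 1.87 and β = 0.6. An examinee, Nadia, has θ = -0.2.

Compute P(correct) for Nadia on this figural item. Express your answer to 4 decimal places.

0.1830

P(θ) = 1 / (1 + exp(−α(θ − β)))
Exponent: 1.87 × (-0.2 − 0.6) = -1.4960
1/(1 + e^{1.4960}) = 0.1830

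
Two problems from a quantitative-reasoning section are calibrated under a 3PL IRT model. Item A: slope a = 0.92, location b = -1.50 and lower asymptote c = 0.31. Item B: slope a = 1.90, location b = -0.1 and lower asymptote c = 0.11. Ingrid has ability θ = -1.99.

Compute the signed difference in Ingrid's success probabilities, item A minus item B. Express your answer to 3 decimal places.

0.445

P(θ) = c + (1 − c) · 1 / (1 + exp(−a(θ − b)))
P_A = 0.5785
P_B = 0.1339
P_A − P_B = 0.4446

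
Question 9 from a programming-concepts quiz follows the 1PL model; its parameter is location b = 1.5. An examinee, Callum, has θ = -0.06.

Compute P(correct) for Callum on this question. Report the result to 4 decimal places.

P(θ) = 1 / (1 + exp(−(θ − b)))
Exponent: (-0.06 − 1.5) = -1.5600
1/(1 + e^{1.5600}) = 0.1736
P = 0.1736

0.1736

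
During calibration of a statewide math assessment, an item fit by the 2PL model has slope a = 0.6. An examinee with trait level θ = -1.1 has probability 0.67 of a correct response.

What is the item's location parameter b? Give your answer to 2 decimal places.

-2.28

P(θ) = 1 / (1 + exp(−a(θ − b)))
logit(0.67) = ln(0.67/0.33) = 0.7082
b = θ − logit/(a) = -1.1 − 0.7082/0.6000 = -2.2803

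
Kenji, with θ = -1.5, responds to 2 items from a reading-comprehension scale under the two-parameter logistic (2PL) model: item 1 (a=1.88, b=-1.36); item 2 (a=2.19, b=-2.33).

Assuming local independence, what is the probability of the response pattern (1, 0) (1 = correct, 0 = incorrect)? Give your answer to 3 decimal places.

P(θ) = 1 / (1 + exp(−a(θ − b)))
P_1 = 1/(1+e^{0.2632}) = 0.4346
P_2 = 1/(1+e^{-1.8177}) = 0.8603
L = P_1 × (1−P_2) = 0.4346 × 0.1397 = 0.06071

0.061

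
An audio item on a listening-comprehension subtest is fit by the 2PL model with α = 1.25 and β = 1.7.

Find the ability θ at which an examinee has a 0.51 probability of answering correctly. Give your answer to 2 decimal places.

P(θ) = 1 / (1 + exp(−α(θ − β)))
logit = ln(0.5100/0.4900) = 0.0400
θ = β + logit/(α) = 1.7 + 0.0400/1.2500 = 1.7320

1.73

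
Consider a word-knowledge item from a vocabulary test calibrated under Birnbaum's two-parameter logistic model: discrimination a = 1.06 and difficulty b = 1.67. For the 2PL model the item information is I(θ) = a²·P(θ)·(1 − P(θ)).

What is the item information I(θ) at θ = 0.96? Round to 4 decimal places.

0.2446

P = 1/(1+e^{0.7526}) = 0.3203
P(1−P) = 0.3203 × 0.6797 = 0.2177
I = a² × P(1−P) = 1.06² × 0.2177 = 0.24460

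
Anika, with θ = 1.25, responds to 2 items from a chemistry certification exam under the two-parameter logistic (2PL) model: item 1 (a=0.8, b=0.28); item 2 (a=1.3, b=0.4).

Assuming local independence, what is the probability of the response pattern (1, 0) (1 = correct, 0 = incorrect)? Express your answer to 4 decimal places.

0.1704

P(θ) = 1 / (1 + exp(−a(θ − b)))
P_1 = 1/(1+e^{-0.7760}) = 0.6848
P_2 = 1/(1+e^{-1.1050}) = 0.7512
L = P_1 × (1−P_2) = 0.6848 × 0.2488 = 0.17039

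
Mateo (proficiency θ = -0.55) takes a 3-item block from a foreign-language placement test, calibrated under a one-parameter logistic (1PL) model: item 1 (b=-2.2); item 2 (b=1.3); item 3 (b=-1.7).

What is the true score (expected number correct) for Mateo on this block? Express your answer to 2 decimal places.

P(θ) = 1 / (1 + exp(−(θ − b)))
P_1 = 1/(1+e^{-1.6500}) = 0.8389
P_2 = 1/(1+e^{1.8500}) = 0.1359
P_3 = 1/(1+e^{-1.1500}) = 0.7595
E[score] = 0.8389 + 0.1359 + 0.7595 = 1.7343

1.73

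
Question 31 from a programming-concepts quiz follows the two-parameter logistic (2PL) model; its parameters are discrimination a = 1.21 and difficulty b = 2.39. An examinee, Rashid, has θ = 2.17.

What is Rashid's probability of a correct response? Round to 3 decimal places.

0.434

P(θ) = 1 / (1 + exp(−a(θ − b)))
Exponent: 1.21 × (2.17 − 2.39) = -0.2662
1/(1 + e^{0.2662}) = 0.4338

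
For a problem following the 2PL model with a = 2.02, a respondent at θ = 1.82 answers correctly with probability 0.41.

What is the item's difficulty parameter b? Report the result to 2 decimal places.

2.00

P(θ) = 1 / (1 + exp(−a(θ − b)))
logit(0.41) = ln(0.41/0.59) = -0.3640
b = θ − logit/(a) = 1.82 − (-0.3640)/2.0200 = 2.0002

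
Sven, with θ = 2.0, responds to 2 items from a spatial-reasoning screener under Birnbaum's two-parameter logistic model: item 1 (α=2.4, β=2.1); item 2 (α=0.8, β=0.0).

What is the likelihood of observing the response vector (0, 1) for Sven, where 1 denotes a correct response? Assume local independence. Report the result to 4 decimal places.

P(θ) = 1 / (1 + exp(−α(θ − β)))
P_1 = 1/(1+e^{0.2400}) = 0.4403
P_2 = 1/(1+e^{-1.6000}) = 0.8320
L = (1−P_1) × P_2 = 0.5597 × 0.8320 = 0.46569

0.4657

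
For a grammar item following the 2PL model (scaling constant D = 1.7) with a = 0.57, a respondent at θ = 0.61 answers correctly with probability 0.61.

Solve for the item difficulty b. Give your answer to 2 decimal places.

0.15

P(θ) = 1 / (1 + exp(−D·a(θ − b)))
logit(0.61) = ln(0.61/0.39) = 0.4473
b = θ − logit/(1.7·a) = 0.61 − 0.4473/0.9690 = 0.1484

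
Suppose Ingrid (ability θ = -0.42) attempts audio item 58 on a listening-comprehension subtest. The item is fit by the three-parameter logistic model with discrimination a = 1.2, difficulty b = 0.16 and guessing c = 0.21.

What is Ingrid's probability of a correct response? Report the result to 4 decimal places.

0.4728

P(θ) = c + (1 − c) · 1 / (1 + exp(−a(θ − b)))
Exponent: 1.2 × (-0.42 − 0.16) = -0.6960
1/(1 + e^{0.6960}) = 0.3327
P = 0.21 + 0.79 × 0.3327 = 0.4728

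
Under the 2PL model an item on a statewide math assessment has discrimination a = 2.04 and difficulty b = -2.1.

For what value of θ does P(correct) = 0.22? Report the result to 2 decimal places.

P(θ) = 1 / (1 + exp(−a(θ − b)))
logit = ln(0.2200/0.7800) = -1.2657
θ = b + logit/(a) = -2.1 + (-1.2657)/2.0400 = -2.7204

-2.72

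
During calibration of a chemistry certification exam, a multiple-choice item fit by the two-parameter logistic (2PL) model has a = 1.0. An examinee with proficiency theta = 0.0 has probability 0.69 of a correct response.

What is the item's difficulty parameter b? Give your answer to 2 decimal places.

-0.80

P(theta) = 1 / (1 + exp(−a(theta − b)))
logit(0.69) = ln(0.69/0.31) = 0.8001
b = theta − logit/(a) = 0.0 − 0.8001/1.0000 = -0.8001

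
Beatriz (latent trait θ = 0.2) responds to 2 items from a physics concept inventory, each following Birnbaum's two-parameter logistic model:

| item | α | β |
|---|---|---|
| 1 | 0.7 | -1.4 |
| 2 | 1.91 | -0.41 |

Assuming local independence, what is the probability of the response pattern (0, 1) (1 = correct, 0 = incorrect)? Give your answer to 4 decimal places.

0.1875

P(θ) = 1 / (1 + exp(−α(θ − β)))
P_1 = 1/(1+e^{-1.1200}) = 0.7540
P_2 = 1/(1+e^{-1.1651}) = 0.7623
L = (1−P_1) × P_2 = 0.2460 × 0.7623 = 0.18752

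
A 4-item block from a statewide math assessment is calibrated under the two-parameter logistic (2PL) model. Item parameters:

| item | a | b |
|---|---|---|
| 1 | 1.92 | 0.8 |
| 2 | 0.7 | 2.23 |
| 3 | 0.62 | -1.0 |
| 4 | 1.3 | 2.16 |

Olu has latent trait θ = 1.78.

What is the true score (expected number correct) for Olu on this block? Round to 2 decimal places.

P(θ) = 1 / (1 + exp(−a(θ − b)))
P_1 = 1/(1+e^{-1.8816}) = 0.8678
P_2 = 1/(1+e^{0.3150}) = 0.4219
P_3 = 1/(1+e^{-1.7236}) = 0.8486
P_4 = 1/(1+e^{0.4940}) = 0.3790
E[score] = 0.8678 + 0.4219 + 0.8486 + 0.3790 = 2.5172

2.52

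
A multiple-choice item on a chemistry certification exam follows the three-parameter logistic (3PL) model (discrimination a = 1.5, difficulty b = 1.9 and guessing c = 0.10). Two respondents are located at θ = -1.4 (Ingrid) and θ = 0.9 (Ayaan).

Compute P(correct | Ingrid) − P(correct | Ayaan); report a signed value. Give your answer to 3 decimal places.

-0.158

P(θ) = c + (1 − c) · 1 / (1 + exp(−a(θ − b)))
P(Ingrid) = 0.1063  [exponent -4.9500]
P(Ayaan) = 0.2642  [exponent -1.5000]
Difference = 0.1063 − 0.2642 = -0.1579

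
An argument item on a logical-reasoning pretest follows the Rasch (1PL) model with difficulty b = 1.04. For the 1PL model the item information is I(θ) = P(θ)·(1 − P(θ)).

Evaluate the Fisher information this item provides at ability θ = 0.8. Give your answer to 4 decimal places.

0.2464

P = 1/(1+e^{0.2400}) = 0.4403
P(1−P) = 0.4403 × 0.5597 = 0.2464
I = P(1−P) = 0.24643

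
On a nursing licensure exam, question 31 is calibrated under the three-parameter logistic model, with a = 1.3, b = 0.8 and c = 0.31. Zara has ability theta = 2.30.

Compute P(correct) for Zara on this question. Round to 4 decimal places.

0.9141

P(theta) = c + (1 − c) · 1 / (1 + exp(−a(theta − b)))
Exponent: 1.3 × (2.30 − 0.8) = 1.9500
1/(1 + e^{-1.9500}) = 0.8754
P = 0.31 + 0.69 × 0.8754 = 0.9141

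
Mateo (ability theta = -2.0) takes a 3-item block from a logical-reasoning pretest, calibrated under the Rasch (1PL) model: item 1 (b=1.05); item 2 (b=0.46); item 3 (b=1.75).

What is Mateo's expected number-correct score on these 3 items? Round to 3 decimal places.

0.147

P(theta) = 1 / (1 + exp(−(theta − b)))
P_1 = 1/(1+e^{3.0500}) = 0.0452
P_2 = 1/(1+e^{2.4600}) = 0.0787
P_3 = 1/(1+e^{3.7500}) = 0.0230
E[score] = 0.0452 + 0.0787 + 0.0230 = 0.1469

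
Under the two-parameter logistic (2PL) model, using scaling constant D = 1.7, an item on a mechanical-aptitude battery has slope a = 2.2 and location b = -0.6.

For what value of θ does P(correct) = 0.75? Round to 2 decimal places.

-0.31

P(θ) = 1 / (1 + exp(−D·a(θ − b)))
logit = ln(0.7500/0.2500) = 1.0986
θ = b + logit/(1.7·a) = -0.6 + 1.0986/3.7400 = -0.3063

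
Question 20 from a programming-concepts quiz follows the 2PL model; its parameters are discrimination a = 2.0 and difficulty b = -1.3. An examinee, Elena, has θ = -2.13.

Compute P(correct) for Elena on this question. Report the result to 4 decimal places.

P(θ) = 1 / (1 + exp(−a(θ − b)))
Exponent: 2.0 × (-2.13 − (-1.3)) = -1.6600
1/(1 + e^{1.6600}) = 0.1598

0.1598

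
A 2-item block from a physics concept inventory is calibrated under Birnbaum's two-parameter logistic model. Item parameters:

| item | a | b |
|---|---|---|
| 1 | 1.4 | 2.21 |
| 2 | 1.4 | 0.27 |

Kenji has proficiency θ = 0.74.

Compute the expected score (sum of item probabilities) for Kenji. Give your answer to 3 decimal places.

0.772

P(θ) = 1 / (1 + exp(−a(θ − b)))
P_1 = 1/(1+e^{2.0580}) = 0.1132
P_2 = 1/(1+e^{-0.6580}) = 0.6588
E[score] = 0.1132 + 0.6588 = 0.7721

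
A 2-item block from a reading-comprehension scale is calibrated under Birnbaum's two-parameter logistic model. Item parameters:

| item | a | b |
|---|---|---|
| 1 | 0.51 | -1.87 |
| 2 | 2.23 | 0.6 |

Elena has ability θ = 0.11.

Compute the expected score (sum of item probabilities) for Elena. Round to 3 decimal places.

0.984

P(θ) = 1 / (1 + exp(−a(θ − b)))
P_1 = 1/(1+e^{-1.0098}) = 0.7330
P_2 = 1/(1+e^{1.0927}) = 0.2511
E[score] = 0.7330 + 0.2511 = 0.9841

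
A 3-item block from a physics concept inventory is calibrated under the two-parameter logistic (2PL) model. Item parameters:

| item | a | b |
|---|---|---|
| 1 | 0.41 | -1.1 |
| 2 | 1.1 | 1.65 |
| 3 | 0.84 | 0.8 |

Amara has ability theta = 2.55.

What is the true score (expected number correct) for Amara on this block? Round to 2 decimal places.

2.36

P(theta) = 1 / (1 + exp(−a(theta − b)))
P_1 = 1/(1+e^{-1.4965}) = 0.8171
P_2 = 1/(1+e^{-0.9900}) = 0.7291
P_3 = 1/(1+e^{-1.4700}) = 0.8131
E[score] = 0.8171 + 0.7291 + 0.8131 = 2.3592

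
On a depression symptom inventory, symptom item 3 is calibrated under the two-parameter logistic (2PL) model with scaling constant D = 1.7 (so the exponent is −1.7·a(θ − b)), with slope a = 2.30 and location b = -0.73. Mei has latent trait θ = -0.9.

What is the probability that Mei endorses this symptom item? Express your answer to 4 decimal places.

P(θ) = 1 / (1 + exp(−D·a(θ − b)))
Exponent: 1.7 × 2.30 × (-0.9 − (-0.73)) = -0.6647
1/(1 + e^{0.6647}) = 0.3397
P = 0.3397

0.3397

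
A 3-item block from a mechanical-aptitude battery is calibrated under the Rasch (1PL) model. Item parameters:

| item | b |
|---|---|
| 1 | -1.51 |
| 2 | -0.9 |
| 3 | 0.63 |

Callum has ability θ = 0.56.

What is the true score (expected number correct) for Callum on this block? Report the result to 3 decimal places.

2.182

P(θ) = 1 / (1 + exp(−(θ − b)))
P_1 = 1/(1+e^{-2.0700}) = 0.8880
P_2 = 1/(1+e^{-1.4600}) = 0.8115
P_3 = 1/(1+e^{0.0700}) = 0.4825
E[score] = 0.8880 + 0.8115 + 0.4825 = 2.1820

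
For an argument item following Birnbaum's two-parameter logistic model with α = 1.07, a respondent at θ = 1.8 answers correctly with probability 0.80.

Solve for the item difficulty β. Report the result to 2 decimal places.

0.50

P(θ) = 1 / (1 + exp(−α(θ − β)))
logit(0.80) = ln(0.80/0.20) = 1.3863
β = θ − logit/(α) = 1.8 − 1.3863/1.0700 = 0.5044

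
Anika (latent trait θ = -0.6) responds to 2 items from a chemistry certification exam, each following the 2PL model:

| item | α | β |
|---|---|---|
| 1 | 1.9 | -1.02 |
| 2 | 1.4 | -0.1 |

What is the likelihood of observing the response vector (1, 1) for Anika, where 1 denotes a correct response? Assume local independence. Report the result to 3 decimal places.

0.229

P(θ) = 1 / (1 + exp(−α(θ − β)))
P_1 = 1/(1+e^{-0.7980}) = 0.6895
P_2 = 1/(1+e^{0.7000}) = 0.3318
L = P_1 × P_2 = 0.6895 × 0.3318 = 0.22880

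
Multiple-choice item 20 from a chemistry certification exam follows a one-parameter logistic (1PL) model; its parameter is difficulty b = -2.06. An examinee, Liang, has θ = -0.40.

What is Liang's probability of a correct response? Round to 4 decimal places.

P(θ) = 1 / (1 + exp(−(θ − b)))
Exponent: (-0.40 − (-2.06)) = 1.6600
1/(1 + e^{-1.6600}) = 0.8402
P = 0.8402

0.8402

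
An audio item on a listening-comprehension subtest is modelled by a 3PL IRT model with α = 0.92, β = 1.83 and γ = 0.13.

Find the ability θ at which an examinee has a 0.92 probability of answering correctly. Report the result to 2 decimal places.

P(θ) = γ + (1 − γ) · 1 / (1 + exp(−α(θ − β)))
Remove guessing floor: (0.92 − 0.13)/(1 − 0.13) = 0.9080
logit = ln(0.9080/0.0920) = 2.2900
θ = β + logit/(α) = 1.83 + 2.2900/0.9200 = 4.3191

4.32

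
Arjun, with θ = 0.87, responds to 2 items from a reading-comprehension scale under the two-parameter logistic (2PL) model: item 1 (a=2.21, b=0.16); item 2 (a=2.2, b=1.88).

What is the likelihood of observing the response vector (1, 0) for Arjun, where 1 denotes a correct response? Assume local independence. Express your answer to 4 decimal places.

P(θ) = 1 / (1 + exp(−a(θ − b)))
P_1 = 1/(1+e^{-1.5691}) = 0.8277
P_2 = 1/(1+e^{2.2220}) = 0.0978
L = P_1 × (1−P_2) = 0.8277 × 0.9022 = 0.74672

0.7467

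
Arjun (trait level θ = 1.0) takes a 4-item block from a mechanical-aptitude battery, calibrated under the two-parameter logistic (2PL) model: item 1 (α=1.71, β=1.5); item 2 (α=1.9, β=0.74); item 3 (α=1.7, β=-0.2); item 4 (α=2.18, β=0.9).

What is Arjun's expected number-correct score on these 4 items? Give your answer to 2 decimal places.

2.36

P(θ) = 1 / (1 + exp(−α(θ − β)))
P_1 = 1/(1+e^{0.8550}) = 0.2984
P_2 = 1/(1+e^{-0.4940}) = 0.6210
P_3 = 1/(1+e^{-2.0400}) = 0.8849
P_4 = 1/(1+e^{-0.2180}) = 0.5543
E[score] = 0.2984 + 0.6210 + 0.8849 + 0.5543 = 2.3587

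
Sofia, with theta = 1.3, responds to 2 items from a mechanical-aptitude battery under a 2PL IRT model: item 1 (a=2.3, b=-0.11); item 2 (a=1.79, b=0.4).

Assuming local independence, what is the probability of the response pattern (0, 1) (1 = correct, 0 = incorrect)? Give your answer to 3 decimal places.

0.031

P(theta) = 1 / (1 + exp(−a(theta − b)))
P_1 = 1/(1+e^{-3.2430}) = 0.9624
P_2 = 1/(1+e^{-1.6110}) = 0.8336
L = (1−P_1) × P_2 = 0.0376 × 0.8336 = 0.03132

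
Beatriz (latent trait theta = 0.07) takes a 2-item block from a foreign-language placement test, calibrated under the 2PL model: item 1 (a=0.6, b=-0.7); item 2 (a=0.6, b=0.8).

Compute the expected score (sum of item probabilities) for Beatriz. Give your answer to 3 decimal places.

1.006

P(theta) = 1 / (1 + exp(−a(theta − b)))
P_1 = 1/(1+e^{-0.4620}) = 0.6135
P_2 = 1/(1+e^{0.4380}) = 0.3922
E[score] = 0.6135 + 0.3922 = 1.0057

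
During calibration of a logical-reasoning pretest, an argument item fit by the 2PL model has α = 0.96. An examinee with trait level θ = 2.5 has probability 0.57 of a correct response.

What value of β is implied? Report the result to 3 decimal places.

2.206

P(θ) = 1 / (1 + exp(−α(θ − β)))
logit(0.57) = ln(0.57/0.43) = 0.2819
β = θ − logit/(α) = 2.5 − 0.2819/0.9600 = 2.2064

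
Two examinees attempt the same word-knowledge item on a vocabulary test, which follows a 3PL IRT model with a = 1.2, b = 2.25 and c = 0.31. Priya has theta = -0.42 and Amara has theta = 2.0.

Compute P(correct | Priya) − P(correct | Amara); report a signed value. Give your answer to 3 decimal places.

-0.267

P(theta) = c + (1 − c) · 1 / (1 + exp(−a(theta − b)))
P(Priya) = 0.3369  [exponent -3.2040]
P(Amara) = 0.6036  [exponent -0.3000]
Difference = 0.3369 − 0.6036 = -0.2667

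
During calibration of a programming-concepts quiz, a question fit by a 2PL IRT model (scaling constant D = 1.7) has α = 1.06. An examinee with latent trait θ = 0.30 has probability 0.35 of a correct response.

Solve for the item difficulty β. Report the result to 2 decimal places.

0.64

P(θ) = 1 / (1 + exp(−D·α(θ − β)))
logit(0.35) = ln(0.35/0.65) = -0.6190
β = θ − logit/(1.7·α) = 0.30 − (-0.6190)/1.8020 = 0.6435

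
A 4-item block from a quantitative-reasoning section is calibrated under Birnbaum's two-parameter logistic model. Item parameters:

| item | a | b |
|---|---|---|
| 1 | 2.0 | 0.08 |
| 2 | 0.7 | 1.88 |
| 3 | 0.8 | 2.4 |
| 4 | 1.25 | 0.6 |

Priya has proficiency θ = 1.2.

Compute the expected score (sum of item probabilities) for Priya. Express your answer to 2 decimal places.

2.24

P(θ) = 1 / (1 + exp(−a(θ − b)))
P_1 = 1/(1+e^{-2.2400}) = 0.9038
P_2 = 1/(1+e^{0.4760}) = 0.3832
P_3 = 1/(1+e^{0.9600}) = 0.2769
P_4 = 1/(1+e^{-0.7500}) = 0.6792
E[score] = 0.9038 + 0.3832 + 0.2769 + 0.6792 = 2.2430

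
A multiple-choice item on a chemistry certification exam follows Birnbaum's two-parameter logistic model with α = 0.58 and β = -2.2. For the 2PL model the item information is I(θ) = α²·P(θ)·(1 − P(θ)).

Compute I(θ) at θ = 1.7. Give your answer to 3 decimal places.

P = 1/(1+e^{-2.2620}) = 0.9057
P(1−P) = 0.9057 × 0.0943 = 0.0854
I = α² × P(1−P) = 0.58² × 0.0854 = 0.02874

0.029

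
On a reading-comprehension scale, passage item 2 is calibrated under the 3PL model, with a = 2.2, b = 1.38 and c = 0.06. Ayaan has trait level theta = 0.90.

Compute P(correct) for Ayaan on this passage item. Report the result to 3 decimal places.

P(theta) = c + (1 − c) · 1 / (1 + exp(−a(theta − b)))
Exponent: 2.2 × (0.90 − 1.38) = -1.0560
1/(1 + e^{1.0560}) = 0.2581
P = 0.06 + 0.94 × 0.2581 = 0.3026

0.303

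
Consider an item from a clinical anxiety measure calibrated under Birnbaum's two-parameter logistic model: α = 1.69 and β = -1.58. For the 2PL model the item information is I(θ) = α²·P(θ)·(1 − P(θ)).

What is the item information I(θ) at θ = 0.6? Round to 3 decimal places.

P = 1/(1+e^{-3.6842}) = 0.9755
P(1−P) = 0.9755 × 0.0245 = 0.0239
I = α² × P(1−P) = 1.69² × 0.0239 = 0.06827

0.068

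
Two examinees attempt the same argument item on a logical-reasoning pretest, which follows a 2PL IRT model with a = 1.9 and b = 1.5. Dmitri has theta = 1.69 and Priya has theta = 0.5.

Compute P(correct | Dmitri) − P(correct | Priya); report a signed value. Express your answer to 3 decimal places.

0.459

P(theta) = 1 / (1 + exp(−a(theta − b)))
P(Dmitri) = 0.5893  [exponent 0.3610]
P(Priya) = 0.1301  [exponent -1.9000]
Difference = 0.5893 − 0.1301 = 0.4592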